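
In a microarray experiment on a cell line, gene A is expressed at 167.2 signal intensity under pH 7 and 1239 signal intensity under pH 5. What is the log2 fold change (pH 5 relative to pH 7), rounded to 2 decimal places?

2.89

Fold change = 1239 / 167.2 = 7.4103
log2(7.4103) = 2.890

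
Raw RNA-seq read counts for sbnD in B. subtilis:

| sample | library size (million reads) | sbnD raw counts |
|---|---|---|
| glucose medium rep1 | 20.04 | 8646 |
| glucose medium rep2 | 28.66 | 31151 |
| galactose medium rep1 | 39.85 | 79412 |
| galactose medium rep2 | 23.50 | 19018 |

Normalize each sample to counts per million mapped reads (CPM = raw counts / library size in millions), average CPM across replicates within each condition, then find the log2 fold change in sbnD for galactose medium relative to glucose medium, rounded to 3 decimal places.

CPM(glucose medium rep1) = 8646 / 20.04 = 431.4371
CPM(glucose medium rep2) = 31151 / 28.66 = 1086.9156
CPM(galactose medium rep1) = 79412 / 39.85 = 1992.7729
CPM(galactose medium rep2) = 19018 / 23.50 = 809.2766
mean CPM(glucose medium) = 759.1763; mean CPM(galactose medium) = 1401.0247
Fold change = 1401.0247 / 759.1763 = 1.84545
log2(1.84545) = 0.8840

0.884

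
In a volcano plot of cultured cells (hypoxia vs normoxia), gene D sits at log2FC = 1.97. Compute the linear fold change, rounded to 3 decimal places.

Fold change = 2^(1.97) = 3.9177

3.918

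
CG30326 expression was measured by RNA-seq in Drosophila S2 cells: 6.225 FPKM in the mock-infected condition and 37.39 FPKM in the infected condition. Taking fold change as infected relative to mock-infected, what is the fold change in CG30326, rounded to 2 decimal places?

6.01

Fold change = 37.39 / 6.225 = 6.006
CG30326 is upregulated.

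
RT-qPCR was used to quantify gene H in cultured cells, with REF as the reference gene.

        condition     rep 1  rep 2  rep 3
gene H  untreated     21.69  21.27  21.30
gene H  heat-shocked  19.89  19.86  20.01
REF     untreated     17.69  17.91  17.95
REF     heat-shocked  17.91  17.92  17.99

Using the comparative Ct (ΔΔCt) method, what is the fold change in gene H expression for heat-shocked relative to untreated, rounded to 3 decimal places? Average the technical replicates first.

Mean Ct: gene H untreated 21.420; gene H heat-shocked 19.920; REF untreated 17.850; REF heat-shocked 17.940
ΔCt(untreated) = 21.420 − 17.850 = 3.570
ΔCt(heat-shocked) = 19.920 − 17.940 = 1.980
ΔΔCt = 1.980 − 3.570 = -1.590
Fold change = 2^(−(-1.590)) = 2^1.590 = 3.0105

3.010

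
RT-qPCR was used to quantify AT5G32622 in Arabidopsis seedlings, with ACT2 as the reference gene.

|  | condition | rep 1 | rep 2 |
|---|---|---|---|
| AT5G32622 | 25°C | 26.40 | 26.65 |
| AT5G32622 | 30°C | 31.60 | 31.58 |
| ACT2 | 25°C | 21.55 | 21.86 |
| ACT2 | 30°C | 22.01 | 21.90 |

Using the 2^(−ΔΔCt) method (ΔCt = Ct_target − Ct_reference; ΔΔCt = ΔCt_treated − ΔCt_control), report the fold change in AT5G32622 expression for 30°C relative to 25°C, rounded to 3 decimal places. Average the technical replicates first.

0.036

Mean Ct: AT5G32622 25°C 26.525; AT5G32622 30°C 31.590; ACT2 25°C 21.705; ACT2 30°C 21.955
ΔCt(25°C) = 26.525 − 21.705 = 4.820
ΔCt(30°C) = 31.590 − 21.955 = 9.635
ΔΔCt = 9.635 − 4.820 = 4.815
Fold change = 2^(−4.815) = 0.0355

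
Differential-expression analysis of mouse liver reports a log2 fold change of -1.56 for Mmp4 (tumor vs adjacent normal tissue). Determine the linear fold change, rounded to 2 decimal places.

0.34

Fold change = 2^(-1.56) = 0.339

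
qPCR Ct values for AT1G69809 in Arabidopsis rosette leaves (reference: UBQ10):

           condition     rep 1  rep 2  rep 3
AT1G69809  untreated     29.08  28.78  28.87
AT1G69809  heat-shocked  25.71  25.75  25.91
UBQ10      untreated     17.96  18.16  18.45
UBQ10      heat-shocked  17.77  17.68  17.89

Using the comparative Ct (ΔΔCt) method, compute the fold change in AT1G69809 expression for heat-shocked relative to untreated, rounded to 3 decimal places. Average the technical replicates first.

6.543

Mean Ct: AT1G69809 untreated 28.910; AT1G69809 heat-shocked 25.790; UBQ10 untreated 18.190; UBQ10 heat-shocked 17.780
ΔCt(untreated) = 28.910 − 18.190 = 10.720
ΔCt(heat-shocked) = 25.790 − 17.780 = 8.010
ΔΔCt = 8.010 − 10.720 = -2.710
Fold change = 2^(−(-2.710)) = 2^2.710 = 6.5432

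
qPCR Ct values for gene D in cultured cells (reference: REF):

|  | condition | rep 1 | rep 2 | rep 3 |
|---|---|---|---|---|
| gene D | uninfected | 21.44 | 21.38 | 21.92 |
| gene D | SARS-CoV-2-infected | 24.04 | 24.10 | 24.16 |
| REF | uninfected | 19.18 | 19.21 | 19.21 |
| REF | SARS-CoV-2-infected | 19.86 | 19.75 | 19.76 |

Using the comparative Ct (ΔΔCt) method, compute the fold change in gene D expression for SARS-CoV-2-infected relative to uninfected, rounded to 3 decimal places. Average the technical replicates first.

Mean Ct: gene D uninfected 21.580; gene D SARS-CoV-2-infected 24.100; REF uninfected 19.200; REF SARS-CoV-2-infected 19.790
ΔCt(uninfected) = 21.580 − 19.200 = 2.380
ΔCt(SARS-CoV-2-infected) = 24.100 − 19.790 = 4.310
ΔΔCt = 4.310 − 2.380 = 1.930
Fold change = 2^(−1.930) = 0.2624

0.262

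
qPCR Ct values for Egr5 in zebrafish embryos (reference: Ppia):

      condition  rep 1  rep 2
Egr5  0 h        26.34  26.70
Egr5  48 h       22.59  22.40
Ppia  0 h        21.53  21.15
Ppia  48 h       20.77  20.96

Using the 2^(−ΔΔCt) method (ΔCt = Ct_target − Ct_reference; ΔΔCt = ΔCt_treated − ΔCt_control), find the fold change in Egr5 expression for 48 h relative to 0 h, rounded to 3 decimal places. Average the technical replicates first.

Mean Ct: Egr5 0 h 26.520; Egr5 48 h 22.495; Ppia 0 h 21.340; Ppia 48 h 20.865
ΔCt(0 h) = 26.520 − 21.340 = 5.180
ΔCt(48 h) = 22.495 − 20.865 = 1.630
ΔΔCt = 1.630 − 5.180 = -3.550
Fold change = 2^(−(-3.550)) = 2^3.550 = 11.7127

11.713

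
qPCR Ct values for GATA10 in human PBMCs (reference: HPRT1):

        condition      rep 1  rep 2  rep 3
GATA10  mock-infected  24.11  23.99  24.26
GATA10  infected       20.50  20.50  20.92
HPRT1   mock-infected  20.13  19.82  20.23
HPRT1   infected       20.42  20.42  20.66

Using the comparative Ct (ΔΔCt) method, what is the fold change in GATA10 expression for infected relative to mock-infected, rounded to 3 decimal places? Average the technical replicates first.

15.137

Mean Ct: GATA10 mock-infected 24.120; GATA10 infected 20.640; HPRT1 mock-infected 20.060; HPRT1 infected 20.500
ΔCt(mock-infected) = 24.120 − 20.060 = 4.060
ΔCt(infected) = 20.640 − 20.500 = 0.140
ΔΔCt = 0.140 − 4.060 = -3.920
Fold change = 2^(−(-3.920)) = 2^3.920 = 15.1369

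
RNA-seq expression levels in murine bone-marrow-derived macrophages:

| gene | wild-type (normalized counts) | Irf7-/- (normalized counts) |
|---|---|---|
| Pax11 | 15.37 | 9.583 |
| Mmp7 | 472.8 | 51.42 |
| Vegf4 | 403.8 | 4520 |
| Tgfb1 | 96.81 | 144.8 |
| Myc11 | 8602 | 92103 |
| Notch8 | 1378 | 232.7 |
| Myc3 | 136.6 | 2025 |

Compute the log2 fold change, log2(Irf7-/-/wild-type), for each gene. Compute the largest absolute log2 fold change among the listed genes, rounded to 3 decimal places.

3.890

log2(9.583/15.37) = -0.682  (Pax11)
log2(51.42/472.8) = -3.201  (Mmp7)
log2(4520/403.8) = 3.485  (Vegf4)
log2(144.8/96.81) = 0.581  (Tgfb1)
log2(92103/8602) = 3.421  (Myc11)
log2(232.7/1378) = -2.566  (Notch8)
log2(2025/136.6) = 3.890  (Myc3)
The largest magnitude belongs to Myc3.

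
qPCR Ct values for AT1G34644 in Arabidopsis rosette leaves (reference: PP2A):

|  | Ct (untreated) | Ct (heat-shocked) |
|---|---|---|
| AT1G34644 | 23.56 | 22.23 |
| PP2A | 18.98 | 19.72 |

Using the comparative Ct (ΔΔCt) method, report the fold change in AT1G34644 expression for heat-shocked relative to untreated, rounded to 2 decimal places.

ΔCt(untreated) = 23.560 − 18.980 = 4.580
ΔCt(heat-shocked) = 22.230 − 19.720 = 2.510
ΔΔCt = 2.510 − 4.580 = -2.070
Fold change = 2^(−(-2.070)) = 2^2.070 = 4.199

4.20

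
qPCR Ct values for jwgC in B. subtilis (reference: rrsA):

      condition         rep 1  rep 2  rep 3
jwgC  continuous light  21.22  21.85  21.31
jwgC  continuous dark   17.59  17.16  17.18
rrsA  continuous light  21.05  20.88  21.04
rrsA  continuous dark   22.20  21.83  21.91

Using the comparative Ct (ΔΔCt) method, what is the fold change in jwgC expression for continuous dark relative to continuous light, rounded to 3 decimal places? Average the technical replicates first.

35.261

Mean Ct: jwgC continuous light 21.460; jwgC continuous dark 17.310; rrsA continuous light 20.990; rrsA continuous dark 21.980
ΔCt(continuous light) = 21.460 − 20.990 = 0.470
ΔCt(continuous dark) = 17.310 − 21.980 = -4.670
ΔΔCt = -4.670 − 0.470 = -5.140
Fold change = 2^(−(-5.140)) = 2^5.140 = 35.2610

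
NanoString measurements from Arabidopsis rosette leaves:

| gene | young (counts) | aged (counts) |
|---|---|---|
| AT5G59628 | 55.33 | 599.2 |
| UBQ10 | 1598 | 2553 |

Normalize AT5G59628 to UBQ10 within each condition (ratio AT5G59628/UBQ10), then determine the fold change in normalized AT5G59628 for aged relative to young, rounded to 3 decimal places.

AT5G59628/UBQ10 (young) = 55.33 / 1598 = 0.034625
AT5G59628/UBQ10 (aged) = 599.2 / 2553 = 0.2347
Fold change = 0.2347 / 0.034625 = 6.7786

6.779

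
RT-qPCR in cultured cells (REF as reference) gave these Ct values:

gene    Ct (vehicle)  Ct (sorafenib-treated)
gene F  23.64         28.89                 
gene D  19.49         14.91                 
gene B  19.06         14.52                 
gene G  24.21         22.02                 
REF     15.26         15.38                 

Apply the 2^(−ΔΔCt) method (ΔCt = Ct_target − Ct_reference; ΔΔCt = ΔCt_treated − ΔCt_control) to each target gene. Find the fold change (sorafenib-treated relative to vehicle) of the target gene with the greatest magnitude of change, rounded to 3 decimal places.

gene F: ΔΔCt = (28.89−15.38) − (23.64−15.26) = 13.51 − 8.38 = 5.13; fold change = 2^-5.13 = 0.029
gene D: ΔΔCt = (14.91−15.38) − (19.49−15.26) = -0.47 − 4.23 = -4.70; fold change = 2^4.70 = 25.992
gene B: ΔΔCt = (14.52−15.38) − (19.06−15.26) = -0.86 − 3.80 = -4.66; fold change = 2^4.66 = 25.281
gene G: ΔΔCt = (22.02−15.38) − (24.21−15.26) = 6.64 − 8.95 = -2.31; fold change = 2^2.31 = 4.959
gene F has the largest |ΔΔCt| = 5.13.

0.029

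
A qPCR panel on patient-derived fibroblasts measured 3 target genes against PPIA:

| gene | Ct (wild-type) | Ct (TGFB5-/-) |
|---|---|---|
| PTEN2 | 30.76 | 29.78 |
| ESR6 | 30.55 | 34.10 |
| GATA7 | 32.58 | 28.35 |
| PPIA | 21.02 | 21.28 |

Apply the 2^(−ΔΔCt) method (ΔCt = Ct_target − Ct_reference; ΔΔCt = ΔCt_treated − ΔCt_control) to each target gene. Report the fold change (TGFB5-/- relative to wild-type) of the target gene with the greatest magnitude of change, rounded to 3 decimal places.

PTEN2: ΔΔCt = (29.78−21.28) − (30.76−21.02) = 8.50 − 9.74 = -1.24; fold change = 2^1.24 = 2.362
ESR6: ΔΔCt = (34.10−21.28) − (30.55−21.02) = 12.82 − 9.53 = 3.29; fold change = 2^-3.29 = 0.102
GATA7: ΔΔCt = (28.35−21.28) − (32.58−21.02) = 7.07 − 11.56 = -4.49; fold change = 2^4.49 = 22.471
GATA7 has the largest |ΔΔCt| = 4.49.

22.471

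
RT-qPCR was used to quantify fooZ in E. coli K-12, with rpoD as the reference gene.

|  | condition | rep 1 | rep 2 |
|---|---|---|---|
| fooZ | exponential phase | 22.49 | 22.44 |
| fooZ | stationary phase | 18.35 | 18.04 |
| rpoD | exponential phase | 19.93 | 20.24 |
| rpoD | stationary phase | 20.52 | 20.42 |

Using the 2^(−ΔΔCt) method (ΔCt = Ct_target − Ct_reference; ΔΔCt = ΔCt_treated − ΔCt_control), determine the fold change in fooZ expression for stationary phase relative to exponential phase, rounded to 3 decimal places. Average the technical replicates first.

25.194

Mean Ct: fooZ exponential phase 22.465; fooZ stationary phase 18.195; rpoD exponential phase 20.085; rpoD stationary phase 20.470
ΔCt(exponential phase) = 22.465 − 20.085 = 2.380
ΔCt(stationary phase) = 18.195 − 20.470 = -2.275
ΔΔCt = -2.275 − 2.380 = -4.655
Fold change = 2^(−(-4.655)) = 2^4.655 = 25.1939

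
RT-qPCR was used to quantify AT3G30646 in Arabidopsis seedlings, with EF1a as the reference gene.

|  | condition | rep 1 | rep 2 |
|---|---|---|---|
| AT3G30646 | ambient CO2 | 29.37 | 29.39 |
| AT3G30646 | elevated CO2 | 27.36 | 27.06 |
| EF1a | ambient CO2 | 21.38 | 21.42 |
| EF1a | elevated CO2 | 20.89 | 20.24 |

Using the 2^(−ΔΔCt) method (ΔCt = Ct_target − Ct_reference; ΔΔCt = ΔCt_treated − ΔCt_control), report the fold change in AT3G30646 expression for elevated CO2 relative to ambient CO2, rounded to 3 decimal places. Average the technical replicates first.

Mean Ct: AT3G30646 ambient CO2 29.380; AT3G30646 elevated CO2 27.210; EF1a ambient CO2 21.400; EF1a elevated CO2 20.565
ΔCt(ambient CO2) = 29.380 − 21.400 = 7.980
ΔCt(elevated CO2) = 27.210 − 20.565 = 6.645
ΔΔCt = 6.645 − 7.980 = -1.335
Fold change = 2^(−(-1.335)) = 2^1.335 = 2.5228

2.523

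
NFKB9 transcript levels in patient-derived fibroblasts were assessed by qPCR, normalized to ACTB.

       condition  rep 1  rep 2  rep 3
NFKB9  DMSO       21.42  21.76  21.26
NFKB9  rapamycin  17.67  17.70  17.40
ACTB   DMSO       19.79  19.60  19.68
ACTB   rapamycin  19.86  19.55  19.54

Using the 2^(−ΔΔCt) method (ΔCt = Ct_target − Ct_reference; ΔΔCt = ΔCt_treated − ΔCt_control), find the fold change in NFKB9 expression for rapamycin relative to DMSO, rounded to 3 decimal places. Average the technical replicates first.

Mean Ct: NFKB9 DMSO 21.480; NFKB9 rapamycin 17.590; ACTB DMSO 19.690; ACTB rapamycin 19.650
ΔCt(DMSO) = 21.480 − 19.690 = 1.790
ΔCt(rapamycin) = 17.590 − 19.650 = -2.060
ΔΔCt = -2.060 − 1.790 = -3.850
Fold change = 2^(−(-3.850)) = 2^3.850 = 14.4200

14.420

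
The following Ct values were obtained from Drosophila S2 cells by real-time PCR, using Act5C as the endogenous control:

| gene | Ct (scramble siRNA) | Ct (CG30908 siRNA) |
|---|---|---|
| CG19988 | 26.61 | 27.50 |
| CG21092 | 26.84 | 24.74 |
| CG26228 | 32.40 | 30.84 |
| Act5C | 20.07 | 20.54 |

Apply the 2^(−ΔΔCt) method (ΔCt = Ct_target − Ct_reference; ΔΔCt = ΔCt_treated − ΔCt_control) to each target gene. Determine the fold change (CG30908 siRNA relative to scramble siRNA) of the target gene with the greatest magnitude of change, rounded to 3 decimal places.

CG19988: ΔΔCt = (27.50−20.54) − (26.61−20.07) = 6.96 − 6.54 = 0.42; fold change = 2^-0.42 = 0.747
CG21092: ΔΔCt = (24.74−20.54) − (26.84−20.07) = 4.20 − 6.77 = -2.57; fold change = 2^2.57 = 5.938
CG26228: ΔΔCt = (30.84−20.54) − (32.40−20.07) = 10.30 − 12.33 = -2.03; fold change = 2^2.03 = 4.084
CG21092 has the largest |ΔΔCt| = 2.57.

5.938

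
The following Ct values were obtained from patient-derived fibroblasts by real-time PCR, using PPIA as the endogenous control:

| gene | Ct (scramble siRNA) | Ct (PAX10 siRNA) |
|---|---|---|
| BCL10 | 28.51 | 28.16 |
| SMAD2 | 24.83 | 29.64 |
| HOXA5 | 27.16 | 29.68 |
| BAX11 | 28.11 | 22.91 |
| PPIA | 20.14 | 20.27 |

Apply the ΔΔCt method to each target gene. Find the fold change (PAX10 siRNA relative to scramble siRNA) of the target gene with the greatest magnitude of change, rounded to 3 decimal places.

40.224

BCL10: ΔΔCt = (28.16−20.27) − (28.51−20.14) = 7.89 − 8.37 = -0.48; fold change = 2^0.48 = 1.395
SMAD2: ΔΔCt = (29.64−20.27) − (24.83−20.14) = 9.37 − 4.69 = 4.68; fold change = 2^-4.68 = 0.039
HOXA5: ΔΔCt = (29.68−20.27) − (27.16−20.14) = 9.41 − 7.02 = 2.39; fold change = 2^-2.39 = 0.191
BAX11: ΔΔCt = (22.91−20.27) − (28.11−20.14) = 2.64 − 7.97 = -5.33; fold change = 2^5.33 = 40.224
BAX11 has the largest |ΔΔCt| = 5.33.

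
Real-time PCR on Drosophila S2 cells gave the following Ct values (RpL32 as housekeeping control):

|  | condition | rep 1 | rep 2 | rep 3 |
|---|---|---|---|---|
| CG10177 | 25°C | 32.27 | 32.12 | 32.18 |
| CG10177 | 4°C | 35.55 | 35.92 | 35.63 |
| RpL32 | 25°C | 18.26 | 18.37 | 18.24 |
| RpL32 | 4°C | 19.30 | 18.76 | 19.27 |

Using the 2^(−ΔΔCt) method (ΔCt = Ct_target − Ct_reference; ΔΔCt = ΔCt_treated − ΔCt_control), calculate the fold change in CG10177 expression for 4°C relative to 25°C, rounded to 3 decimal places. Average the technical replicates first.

0.155

Mean Ct: CG10177 25°C 32.190; CG10177 4°C 35.700; RpL32 25°C 18.290; RpL32 4°C 19.110
ΔCt(25°C) = 32.190 − 18.290 = 13.900
ΔCt(4°C) = 35.700 − 19.110 = 16.590
ΔΔCt = 16.590 − 13.900 = 2.690
Fold change = 2^(−2.690) = 0.1550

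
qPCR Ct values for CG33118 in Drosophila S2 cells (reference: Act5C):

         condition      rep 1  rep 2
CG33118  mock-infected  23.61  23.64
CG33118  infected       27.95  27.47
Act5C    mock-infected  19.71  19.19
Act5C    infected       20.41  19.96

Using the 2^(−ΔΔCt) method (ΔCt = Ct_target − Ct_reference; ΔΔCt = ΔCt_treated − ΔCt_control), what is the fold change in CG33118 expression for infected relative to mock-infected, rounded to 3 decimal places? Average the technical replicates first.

Mean Ct: CG33118 mock-infected 23.625; CG33118 infected 27.710; Act5C mock-infected 19.450; Act5C infected 20.185
ΔCt(mock-infected) = 23.625 − 19.450 = 4.175
ΔCt(infected) = 27.710 − 20.185 = 7.525
ΔΔCt = 7.525 − 4.175 = 3.350
Fold change = 2^(−3.350) = 0.0981

0.098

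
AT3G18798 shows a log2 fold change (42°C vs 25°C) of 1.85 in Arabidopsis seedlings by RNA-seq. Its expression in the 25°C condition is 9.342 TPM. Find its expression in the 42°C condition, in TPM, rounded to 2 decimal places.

Fold change = 2^(1.85) = 3.6050
42°C expression = 9.342 × 3.6050 = 33.68

33.68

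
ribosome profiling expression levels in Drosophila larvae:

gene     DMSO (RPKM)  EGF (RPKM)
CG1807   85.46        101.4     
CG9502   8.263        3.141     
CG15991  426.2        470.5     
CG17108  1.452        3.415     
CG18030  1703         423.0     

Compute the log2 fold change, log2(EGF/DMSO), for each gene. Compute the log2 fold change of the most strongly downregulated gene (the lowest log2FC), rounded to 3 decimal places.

-2.009

log2(101.4/85.46) = 0.247  (CG1807)
log2(3.141/8.263) = -1.395  (CG9502)
log2(470.5/426.2) = 0.143  (CG15991)
log2(3.415/1.452) = 1.234  (CG17108)
log2(423.0/1703) = -2.009  (CG18030)
CG18030 is most strongly downregulated.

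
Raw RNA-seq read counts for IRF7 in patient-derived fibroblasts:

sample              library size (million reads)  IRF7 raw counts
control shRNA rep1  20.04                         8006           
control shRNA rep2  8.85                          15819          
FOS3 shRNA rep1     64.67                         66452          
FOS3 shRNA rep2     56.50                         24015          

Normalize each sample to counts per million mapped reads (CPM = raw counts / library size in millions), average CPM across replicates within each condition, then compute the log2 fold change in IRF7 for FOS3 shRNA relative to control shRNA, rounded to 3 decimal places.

-0.590

CPM(control shRNA rep1) = 8006 / 20.04 = 399.5010
CPM(control shRNA rep2) = 15819 / 8.85 = 1787.4576
CPM(FOS3 shRNA rep1) = 66452 / 64.67 = 1027.5553
CPM(FOS3 shRNA rep2) = 24015 / 56.50 = 425.0442
mean CPM(control shRNA) = 1093.4793; mean CPM(FOS3 shRNA) = 726.2998
Fold change = 726.2998 / 1093.4793 = 0.66421
log2(0.66421) = -0.5903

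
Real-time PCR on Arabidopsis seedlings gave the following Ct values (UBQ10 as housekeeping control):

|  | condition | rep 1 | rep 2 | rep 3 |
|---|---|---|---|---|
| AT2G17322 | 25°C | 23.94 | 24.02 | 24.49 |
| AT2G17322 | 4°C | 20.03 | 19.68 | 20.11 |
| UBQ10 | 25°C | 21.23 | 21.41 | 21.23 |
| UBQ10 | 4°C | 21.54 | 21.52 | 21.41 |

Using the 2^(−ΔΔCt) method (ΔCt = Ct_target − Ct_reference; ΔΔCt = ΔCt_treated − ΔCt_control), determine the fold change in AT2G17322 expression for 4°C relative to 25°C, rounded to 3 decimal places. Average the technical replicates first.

Mean Ct: AT2G17322 25°C 24.150; AT2G17322 4°C 19.940; UBQ10 25°C 21.290; UBQ10 4°C 21.490
ΔCt(25°C) = 24.150 − 21.290 = 2.860
ΔCt(4°C) = 19.940 − 21.490 = -1.550
ΔΔCt = -1.550 − 2.860 = -4.410
Fold change = 2^(−(-4.410)) = 2^4.410 = 21.2590

21.259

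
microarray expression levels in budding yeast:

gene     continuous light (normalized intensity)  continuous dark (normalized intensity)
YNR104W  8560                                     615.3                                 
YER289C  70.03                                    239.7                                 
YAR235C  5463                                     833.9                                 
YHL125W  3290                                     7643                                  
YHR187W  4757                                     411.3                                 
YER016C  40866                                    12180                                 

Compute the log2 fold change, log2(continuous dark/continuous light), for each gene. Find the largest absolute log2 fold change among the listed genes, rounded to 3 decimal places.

log2(615.3/8560) = -3.798  (YNR104W)
log2(239.7/70.03) = 1.775  (YER289C)
log2(833.9/5463) = -2.712  (YAR235C)
log2(7643/3290) = 1.216  (YHL125W)
log2(411.3/4757) = -3.532  (YHR187W)
log2(12180/40866) = -1.746  (YER016C)
The largest magnitude belongs to YNR104W.

3.798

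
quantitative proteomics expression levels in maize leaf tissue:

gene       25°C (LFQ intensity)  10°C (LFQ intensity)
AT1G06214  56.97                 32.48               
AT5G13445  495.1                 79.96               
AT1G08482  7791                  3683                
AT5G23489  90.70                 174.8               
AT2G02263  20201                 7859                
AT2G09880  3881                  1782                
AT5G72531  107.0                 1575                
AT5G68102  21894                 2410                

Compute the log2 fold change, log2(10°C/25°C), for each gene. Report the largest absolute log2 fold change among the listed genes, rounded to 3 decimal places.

log2(32.48/56.97) = -0.811  (AT1G06214)
log2(79.96/495.1) = -2.630  (AT5G13445)
log2(3683/7791) = -1.081  (AT1G08482)
log2(174.8/90.70) = 0.947  (AT5G23489)
log2(7859/20201) = -1.362  (AT2G02263)
log2(1782/3881) = -1.123  (AT2G09880)
log2(1575/107.0) = 3.880  (AT5G72531)
log2(2410/21894) = -3.183  (AT5G68102)
The largest magnitude belongs to AT5G72531.

3.880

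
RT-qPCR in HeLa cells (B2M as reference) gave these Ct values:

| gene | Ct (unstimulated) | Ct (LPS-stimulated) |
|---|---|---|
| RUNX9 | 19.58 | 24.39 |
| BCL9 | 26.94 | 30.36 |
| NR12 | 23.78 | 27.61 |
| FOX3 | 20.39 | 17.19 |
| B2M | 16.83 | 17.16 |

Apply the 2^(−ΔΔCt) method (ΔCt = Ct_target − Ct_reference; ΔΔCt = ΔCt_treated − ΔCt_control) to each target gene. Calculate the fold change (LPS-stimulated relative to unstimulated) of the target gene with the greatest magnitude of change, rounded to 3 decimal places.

0.045

RUNX9: ΔΔCt = (24.39−17.16) − (19.58−16.83) = 7.23 − 2.75 = 4.48; fold change = 2^-4.48 = 0.045
BCL9: ΔΔCt = (30.36−17.16) − (26.94−16.83) = 13.20 − 10.11 = 3.09; fold change = 2^-3.09 = 0.117
NR12: ΔΔCt = (27.61−17.16) − (23.78−16.83) = 10.45 − 6.95 = 3.50; fold change = 2^-3.50 = 0.088
FOX3: ΔΔCt = (17.19−17.16) − (20.39−16.83) = 0.03 − 3.56 = -3.53; fold change = 2^3.53 = 11.551
RUNX9 has the largest |ΔΔCt| = 4.48.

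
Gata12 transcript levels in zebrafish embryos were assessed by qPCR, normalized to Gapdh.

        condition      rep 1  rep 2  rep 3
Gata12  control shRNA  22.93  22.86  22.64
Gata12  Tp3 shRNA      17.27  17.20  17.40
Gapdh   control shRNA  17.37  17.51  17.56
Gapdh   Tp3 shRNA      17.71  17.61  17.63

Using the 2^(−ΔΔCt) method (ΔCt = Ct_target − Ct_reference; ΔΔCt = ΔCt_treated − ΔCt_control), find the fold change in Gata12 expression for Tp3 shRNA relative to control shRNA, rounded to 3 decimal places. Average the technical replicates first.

51.625

Mean Ct: Gata12 control shRNA 22.810; Gata12 Tp3 shRNA 17.290; Gapdh control shRNA 17.480; Gapdh Tp3 shRNA 17.650
ΔCt(control shRNA) = 22.810 − 17.480 = 5.330
ΔCt(Tp3 shRNA) = 17.290 − 17.650 = -0.360
ΔΔCt = -0.360 − 5.330 = -5.690
Fold change = 2^(−(-5.690)) = 2^5.690 = 51.6251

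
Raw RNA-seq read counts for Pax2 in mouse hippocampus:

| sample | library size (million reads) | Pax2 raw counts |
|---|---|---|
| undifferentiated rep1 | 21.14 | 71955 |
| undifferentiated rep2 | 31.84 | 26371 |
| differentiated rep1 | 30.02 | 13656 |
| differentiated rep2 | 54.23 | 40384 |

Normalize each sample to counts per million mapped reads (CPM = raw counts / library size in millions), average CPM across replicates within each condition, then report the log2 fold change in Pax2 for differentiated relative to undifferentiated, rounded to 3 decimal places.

-1.819

CPM(undifferentiated rep1) = 71955 / 21.14 = 3403.7370
CPM(undifferentiated rep2) = 26371 / 31.84 = 828.2349
CPM(differentiated rep1) = 13656 / 30.02 = 454.8967
CPM(differentiated rep2) = 40384 / 54.23 = 744.6801
mean CPM(undifferentiated) = 2115.9860; mean CPM(differentiated) = 599.7884
Fold change = 599.7884 / 2115.9860 = 0.28346
log2(0.28346) = -1.8188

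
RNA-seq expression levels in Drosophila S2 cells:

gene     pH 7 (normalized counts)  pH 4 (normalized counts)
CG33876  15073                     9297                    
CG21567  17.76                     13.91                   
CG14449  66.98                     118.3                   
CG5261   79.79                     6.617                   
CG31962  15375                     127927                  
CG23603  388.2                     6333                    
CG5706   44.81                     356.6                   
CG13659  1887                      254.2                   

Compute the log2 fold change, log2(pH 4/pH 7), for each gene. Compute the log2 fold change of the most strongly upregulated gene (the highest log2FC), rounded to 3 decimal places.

log2(9297/15073) = -0.697  (CG33876)
log2(13.91/17.76) = -0.353  (CG21567)
log2(118.3/66.98) = 0.821  (CG14449)
log2(6.617/79.79) = -3.592  (CG5261)
log2(127927/15375) = 3.057  (CG31962)
log2(6333/388.2) = 4.028  (CG23603)
log2(356.6/44.81) = 2.992  (CG5706)
log2(254.2/1887) = -2.892  (CG13659)
CG23603 is most strongly upregulated.

4.028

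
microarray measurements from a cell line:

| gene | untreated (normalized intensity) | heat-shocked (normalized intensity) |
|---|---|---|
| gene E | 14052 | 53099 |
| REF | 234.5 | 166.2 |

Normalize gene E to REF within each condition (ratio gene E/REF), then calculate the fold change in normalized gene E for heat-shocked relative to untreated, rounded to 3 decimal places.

5.332

gene E/REF (untreated) = 14052 / 234.5 = 59.923
gene E/REF (heat-shocked) = 53099 / 166.2 = 319.49
Fold change = 319.49 / 59.923 = 5.3316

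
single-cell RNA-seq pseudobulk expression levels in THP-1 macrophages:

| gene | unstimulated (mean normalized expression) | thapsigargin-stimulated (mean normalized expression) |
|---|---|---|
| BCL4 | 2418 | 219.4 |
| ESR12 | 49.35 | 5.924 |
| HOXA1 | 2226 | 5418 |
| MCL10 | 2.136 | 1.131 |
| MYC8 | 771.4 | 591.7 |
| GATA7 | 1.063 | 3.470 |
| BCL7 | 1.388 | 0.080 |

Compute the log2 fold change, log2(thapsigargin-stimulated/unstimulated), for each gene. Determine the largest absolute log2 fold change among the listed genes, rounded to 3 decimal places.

4.117

log2(219.4/2418) = -3.462  (BCL4)
log2(5.924/49.35) = -3.058  (ESR12)
log2(5418/2226) = 1.283  (HOXA1)
log2(1.131/2.136) = -0.917  (MCL10)
log2(591.7/771.4) = -0.383  (MYC8)
log2(3.470/1.063) = 1.707  (GATA7)
log2(0.080/1.388) = -4.117  (BCL7)
The largest magnitude belongs to BCL7.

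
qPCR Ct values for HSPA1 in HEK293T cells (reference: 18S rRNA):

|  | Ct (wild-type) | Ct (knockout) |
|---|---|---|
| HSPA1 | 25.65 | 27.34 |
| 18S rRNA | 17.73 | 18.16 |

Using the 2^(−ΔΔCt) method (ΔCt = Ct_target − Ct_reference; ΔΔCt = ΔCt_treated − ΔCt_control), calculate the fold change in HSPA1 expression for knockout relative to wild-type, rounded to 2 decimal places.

ΔCt(wild-type) = 25.650 − 17.730 = 7.920
ΔCt(knockout) = 27.340 − 18.160 = 9.180
ΔΔCt = 9.180 − 7.920 = 1.260
Fold change = 2^(−1.260) = 0.418

0.42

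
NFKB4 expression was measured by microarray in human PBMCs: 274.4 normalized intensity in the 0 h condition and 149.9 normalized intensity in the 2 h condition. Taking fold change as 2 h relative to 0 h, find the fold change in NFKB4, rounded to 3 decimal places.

0.546

Fold change = 149.9 / 274.4 = 0.5463
NFKB4 is downregulated.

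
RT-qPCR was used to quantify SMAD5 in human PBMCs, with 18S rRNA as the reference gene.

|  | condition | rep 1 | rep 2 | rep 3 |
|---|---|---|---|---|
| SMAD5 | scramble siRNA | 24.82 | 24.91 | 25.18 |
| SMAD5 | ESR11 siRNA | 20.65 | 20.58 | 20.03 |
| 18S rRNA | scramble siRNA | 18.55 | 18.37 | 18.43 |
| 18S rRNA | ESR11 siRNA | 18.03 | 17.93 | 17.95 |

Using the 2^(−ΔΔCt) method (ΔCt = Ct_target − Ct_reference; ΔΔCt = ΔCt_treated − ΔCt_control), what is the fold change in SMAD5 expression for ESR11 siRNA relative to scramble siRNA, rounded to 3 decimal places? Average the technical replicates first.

Mean Ct: SMAD5 scramble siRNA 24.970; SMAD5 ESR11 siRNA 20.420; 18S rRNA scramble siRNA 18.450; 18S rRNA ESR11 siRNA 17.970
ΔCt(scramble siRNA) = 24.970 − 18.450 = 6.520
ΔCt(ESR11 siRNA) = 20.420 − 17.970 = 2.450
ΔΔCt = 2.450 − 6.520 = -4.070
Fold change = 2^(−(-4.070)) = 2^4.070 = 16.7955

16.795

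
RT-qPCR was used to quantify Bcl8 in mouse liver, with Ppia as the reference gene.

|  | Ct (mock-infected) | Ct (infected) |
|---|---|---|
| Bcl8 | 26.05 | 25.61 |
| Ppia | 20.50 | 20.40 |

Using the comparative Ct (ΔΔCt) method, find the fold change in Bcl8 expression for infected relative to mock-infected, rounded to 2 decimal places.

ΔCt(mock-infected) = 26.050 − 20.500 = 5.550
ΔCt(infected) = 25.610 − 20.400 = 5.210
ΔΔCt = 5.210 − 5.550 = -0.340
Fold change = 2^(−(-0.340)) = 2^0.340 = 1.266

1.27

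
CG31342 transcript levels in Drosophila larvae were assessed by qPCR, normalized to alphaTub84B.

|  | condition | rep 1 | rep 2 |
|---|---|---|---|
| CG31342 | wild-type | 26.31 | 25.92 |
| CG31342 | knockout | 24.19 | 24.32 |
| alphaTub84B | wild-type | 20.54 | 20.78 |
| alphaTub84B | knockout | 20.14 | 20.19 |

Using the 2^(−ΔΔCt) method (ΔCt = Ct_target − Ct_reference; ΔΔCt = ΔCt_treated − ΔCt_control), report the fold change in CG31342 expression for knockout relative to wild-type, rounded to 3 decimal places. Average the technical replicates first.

2.576

Mean Ct: CG31342 wild-type 26.115; CG31342 knockout 24.255; alphaTub84B wild-type 20.660; alphaTub84B knockout 20.165
ΔCt(wild-type) = 26.115 − 20.660 = 5.455
ΔCt(knockout) = 24.255 − 20.165 = 4.090
ΔΔCt = 4.090 − 5.455 = -1.365
Fold change = 2^(−(-1.365)) = 2^1.365 = 2.5758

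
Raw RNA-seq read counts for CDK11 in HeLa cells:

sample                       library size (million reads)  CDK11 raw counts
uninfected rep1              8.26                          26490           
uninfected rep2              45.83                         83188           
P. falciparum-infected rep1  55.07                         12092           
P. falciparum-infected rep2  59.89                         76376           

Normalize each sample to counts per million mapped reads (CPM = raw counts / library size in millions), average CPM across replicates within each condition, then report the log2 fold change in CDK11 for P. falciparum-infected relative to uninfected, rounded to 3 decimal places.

-1.748

CPM(uninfected rep1) = 26490 / 8.26 = 3207.0218
CPM(uninfected rep2) = 83188 / 45.83 = 1815.1429
CPM(P. falciparum-infected rep1) = 12092 / 55.07 = 219.5751
CPM(P. falciparum-infected rep2) = 76376 / 59.89 = 1275.2713
mean CPM(uninfected) = 2511.0824; mean CPM(P. falciparum-infected) = 747.4232
Fold change = 747.4232 / 2511.0824 = 0.29765
log2(0.29765) = -1.7483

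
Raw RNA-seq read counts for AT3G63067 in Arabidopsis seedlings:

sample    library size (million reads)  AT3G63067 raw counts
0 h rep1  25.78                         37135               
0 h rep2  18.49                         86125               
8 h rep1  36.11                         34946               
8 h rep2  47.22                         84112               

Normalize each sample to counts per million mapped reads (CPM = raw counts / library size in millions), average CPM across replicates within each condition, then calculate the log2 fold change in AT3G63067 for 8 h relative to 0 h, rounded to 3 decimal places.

CPM(0 h rep1) = 37135 / 25.78 = 1440.4577
CPM(0 h rep2) = 86125 / 18.49 = 4657.9232
CPM(8 h rep1) = 34946 / 36.11 = 967.7652
CPM(8 h rep2) = 84112 / 47.22 = 1781.2791
mean CPM(0 h) = 3049.1905; mean CPM(8 h) = 1374.5221
Fold change = 1374.5221 / 3049.1905 = 0.45078
log2(0.45078) = -1.1495

-1.149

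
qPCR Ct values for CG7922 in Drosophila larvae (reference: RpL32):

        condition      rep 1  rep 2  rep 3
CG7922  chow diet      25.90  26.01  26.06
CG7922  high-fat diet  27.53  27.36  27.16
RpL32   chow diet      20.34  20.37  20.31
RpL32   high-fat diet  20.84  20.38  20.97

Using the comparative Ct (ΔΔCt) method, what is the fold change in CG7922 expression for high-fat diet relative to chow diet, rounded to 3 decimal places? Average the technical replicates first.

0.511

Mean Ct: CG7922 chow diet 25.990; CG7922 high-fat diet 27.350; RpL32 chow diet 20.340; RpL32 high-fat diet 20.730
ΔCt(chow diet) = 25.990 − 20.340 = 5.650
ΔCt(high-fat diet) = 27.350 − 20.730 = 6.620
ΔΔCt = 6.620 − 5.650 = 0.970
Fold change = 2^(−0.970) = 0.5105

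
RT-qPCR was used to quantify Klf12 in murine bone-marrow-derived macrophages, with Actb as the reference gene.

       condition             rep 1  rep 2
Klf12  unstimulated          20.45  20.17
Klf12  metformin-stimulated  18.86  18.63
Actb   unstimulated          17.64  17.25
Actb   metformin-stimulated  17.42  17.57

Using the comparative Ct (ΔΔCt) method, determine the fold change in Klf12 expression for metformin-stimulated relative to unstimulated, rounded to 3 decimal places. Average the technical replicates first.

Mean Ct: Klf12 unstimulated 20.310; Klf12 metformin-stimulated 18.745; Actb unstimulated 17.445; Actb metformin-stimulated 17.495
ΔCt(unstimulated) = 20.310 − 17.445 = 2.865
ΔCt(metformin-stimulated) = 18.745 − 17.495 = 1.250
ΔΔCt = 1.250 − 2.865 = -1.615
Fold change = 2^(−(-1.615)) = 2^1.615 = 3.0631

3.063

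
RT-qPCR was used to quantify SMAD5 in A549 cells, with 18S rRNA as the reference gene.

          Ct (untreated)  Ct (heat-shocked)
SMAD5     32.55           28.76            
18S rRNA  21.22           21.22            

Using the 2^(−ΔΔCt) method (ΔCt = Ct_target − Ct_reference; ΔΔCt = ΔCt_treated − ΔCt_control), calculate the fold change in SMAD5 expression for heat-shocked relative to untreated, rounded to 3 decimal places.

ΔCt(untreated) = 32.550 − 21.220 = 11.330
ΔCt(heat-shocked) = 28.760 − 21.220 = 7.540
ΔΔCt = 7.540 − 11.330 = -3.790
Fold change = 2^(−(-3.790)) = 2^3.790 = 13.8326

13.833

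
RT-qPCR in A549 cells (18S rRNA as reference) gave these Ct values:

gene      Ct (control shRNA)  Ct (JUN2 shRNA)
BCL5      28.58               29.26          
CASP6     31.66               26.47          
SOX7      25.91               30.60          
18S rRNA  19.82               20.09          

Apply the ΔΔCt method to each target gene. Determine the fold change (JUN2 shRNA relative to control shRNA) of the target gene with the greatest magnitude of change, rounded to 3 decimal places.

44.017

BCL5: ΔΔCt = (29.26−20.09) − (28.58−19.82) = 9.17 − 8.76 = 0.41; fold change = 2^-0.41 = 0.753
CASP6: ΔΔCt = (26.47−20.09) − (31.66−19.82) = 6.38 − 11.84 = -5.46; fold change = 2^5.46 = 44.017
SOX7: ΔΔCt = (30.60−20.09) − (25.91−19.82) = 10.51 − 6.09 = 4.42; fold change = 2^-4.42 = 0.047
CASP6 has the largest |ΔΔCt| = 5.46.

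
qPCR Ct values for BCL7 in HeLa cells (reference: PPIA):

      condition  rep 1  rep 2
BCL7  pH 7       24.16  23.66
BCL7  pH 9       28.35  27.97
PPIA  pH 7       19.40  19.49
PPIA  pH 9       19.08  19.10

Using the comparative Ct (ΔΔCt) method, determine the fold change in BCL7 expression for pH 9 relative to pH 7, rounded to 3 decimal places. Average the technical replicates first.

0.041

Mean Ct: BCL7 pH 7 23.910; BCL7 pH 9 28.160; PPIA pH 7 19.445; PPIA pH 9 19.090
ΔCt(pH 7) = 23.910 − 19.445 = 4.465
ΔCt(pH 9) = 28.160 − 19.090 = 9.070
ΔΔCt = 9.070 − 4.465 = 4.605
Fold change = 2^(−4.605) = 0.0411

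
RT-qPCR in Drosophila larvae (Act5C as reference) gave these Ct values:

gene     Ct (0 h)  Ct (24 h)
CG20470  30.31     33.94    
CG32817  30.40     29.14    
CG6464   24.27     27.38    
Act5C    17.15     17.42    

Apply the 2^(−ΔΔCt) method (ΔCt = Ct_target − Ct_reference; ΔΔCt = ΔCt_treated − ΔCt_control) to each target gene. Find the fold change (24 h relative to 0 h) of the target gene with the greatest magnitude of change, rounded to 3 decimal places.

0.097

CG20470: ΔΔCt = (33.94−17.42) − (30.31−17.15) = 16.52 − 13.16 = 3.36; fold change = 2^-3.36 = 0.097
CG32817: ΔΔCt = (29.14−17.42) − (30.40−17.15) = 11.72 − 13.25 = -1.53; fold change = 2^1.53 = 2.888
CG6464: ΔΔCt = (27.38−17.42) − (24.27−17.15) = 9.96 − 7.12 = 2.84; fold change = 2^-2.84 = 0.140
CG20470 has the largest |ΔΔCt| = 3.36.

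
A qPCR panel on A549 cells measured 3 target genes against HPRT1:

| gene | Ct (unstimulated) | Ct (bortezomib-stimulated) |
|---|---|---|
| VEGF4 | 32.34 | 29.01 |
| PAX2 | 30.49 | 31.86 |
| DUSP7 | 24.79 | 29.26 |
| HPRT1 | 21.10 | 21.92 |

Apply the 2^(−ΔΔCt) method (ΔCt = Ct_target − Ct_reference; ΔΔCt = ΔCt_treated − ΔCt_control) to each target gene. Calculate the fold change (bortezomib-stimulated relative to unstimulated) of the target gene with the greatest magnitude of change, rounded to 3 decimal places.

17.753

VEGF4: ΔΔCt = (29.01−21.92) − (32.34−21.10) = 7.09 − 11.24 = -4.15; fold change = 2^4.15 = 17.753
PAX2: ΔΔCt = (31.86−21.92) − (30.49−21.10) = 9.94 − 9.39 = 0.55; fold change = 2^-0.55 = 0.683
DUSP7: ΔΔCt = (29.26−21.92) − (24.79−21.10) = 7.34 − 3.69 = 3.65; fold change = 2^-3.65 = 0.080
VEGF4 has the largest |ΔΔCt| = 4.15.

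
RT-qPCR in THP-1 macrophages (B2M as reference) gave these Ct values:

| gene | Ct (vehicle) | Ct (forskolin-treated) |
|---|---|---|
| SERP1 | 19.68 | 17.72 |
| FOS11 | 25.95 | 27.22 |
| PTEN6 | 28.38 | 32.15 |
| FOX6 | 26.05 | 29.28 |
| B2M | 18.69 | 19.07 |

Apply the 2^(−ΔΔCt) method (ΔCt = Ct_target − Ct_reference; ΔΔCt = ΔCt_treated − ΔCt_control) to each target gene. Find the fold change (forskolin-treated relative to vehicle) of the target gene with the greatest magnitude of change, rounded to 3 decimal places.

0.095

SERP1: ΔΔCt = (17.72−19.07) − (19.68−18.69) = -1.35 − 0.99 = -2.34; fold change = 2^2.34 = 5.063
FOS11: ΔΔCt = (27.22−19.07) − (25.95−18.69) = 8.15 − 7.26 = 0.89; fold change = 2^-0.89 = 0.540
PTEN6: ΔΔCt = (32.15−19.07) − (28.38−18.69) = 13.08 − 9.69 = 3.39; fold change = 2^-3.39 = 0.095
FOX6: ΔΔCt = (29.28−19.07) − (26.05−18.69) = 10.21 − 7.36 = 2.85; fold change = 2^-2.85 = 0.139
PTEN6 has the largest |ΔΔCt| = 3.39.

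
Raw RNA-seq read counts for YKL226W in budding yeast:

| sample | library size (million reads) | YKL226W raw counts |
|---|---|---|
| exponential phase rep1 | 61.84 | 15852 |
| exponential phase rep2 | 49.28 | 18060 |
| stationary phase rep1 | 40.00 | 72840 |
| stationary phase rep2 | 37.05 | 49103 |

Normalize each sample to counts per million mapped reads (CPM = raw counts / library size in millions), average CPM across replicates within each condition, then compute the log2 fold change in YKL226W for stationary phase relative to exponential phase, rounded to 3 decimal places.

2.337

CPM(exponential phase rep1) = 15852 / 61.84 = 256.3389
CPM(exponential phase rep2) = 18060 / 49.28 = 366.4773
CPM(stationary phase rep1) = 72840 / 40.00 = 1821.0000
CPM(stationary phase rep2) = 49103 / 37.05 = 1325.3171
mean CPM(exponential phase) = 311.4081; mean CPM(stationary phase) = 1573.1586
Fold change = 1573.1586 / 311.4081 = 5.05176
log2(5.05176) = 2.3368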